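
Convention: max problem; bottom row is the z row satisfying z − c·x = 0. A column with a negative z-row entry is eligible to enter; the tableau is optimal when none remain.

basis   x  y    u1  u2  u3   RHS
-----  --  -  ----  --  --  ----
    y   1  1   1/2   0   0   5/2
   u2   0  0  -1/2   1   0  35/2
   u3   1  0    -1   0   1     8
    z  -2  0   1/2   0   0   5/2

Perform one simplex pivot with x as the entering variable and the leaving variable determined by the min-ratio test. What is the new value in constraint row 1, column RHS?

5/2

Ratio test on column x — row 1: (5/2)/1 = 5/2; row 2: entry 0 ≤ 0; row 3: 8/1 = 8. Minimum is 5/2 at row 1 (y leaves); pivot element 1.
Divide row 1 by 1; eliminate column x from the other rows.
In the new row 1, the RHS entry is the old entry divided by the pivot: (5/2)/1 = 5/2.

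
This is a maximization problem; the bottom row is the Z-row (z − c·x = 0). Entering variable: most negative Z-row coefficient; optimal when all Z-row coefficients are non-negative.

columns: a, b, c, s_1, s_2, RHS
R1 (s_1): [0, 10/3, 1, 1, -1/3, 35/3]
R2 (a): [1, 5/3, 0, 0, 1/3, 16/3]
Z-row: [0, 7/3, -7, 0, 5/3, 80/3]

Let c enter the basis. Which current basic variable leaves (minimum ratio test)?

Column c entries and ratios — s_1: (35/3)/1 = 35/3; a: 0 ≤ 0, skip.
Smallest ratio is 35/3 in the row of s_1, so s_1 leaves.

s_1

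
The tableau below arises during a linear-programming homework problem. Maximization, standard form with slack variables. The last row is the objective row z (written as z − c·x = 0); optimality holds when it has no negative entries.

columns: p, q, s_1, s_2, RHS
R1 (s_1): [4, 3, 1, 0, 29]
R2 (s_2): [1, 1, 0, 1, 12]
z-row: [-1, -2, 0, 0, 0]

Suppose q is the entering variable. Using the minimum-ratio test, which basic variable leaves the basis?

Column q entries and ratios — s_1: 29/3 = 29/3; s_2: 12/1 = 12.
Smallest ratio is 29/3 in the row of s_1, so s_1 leaves.

s_1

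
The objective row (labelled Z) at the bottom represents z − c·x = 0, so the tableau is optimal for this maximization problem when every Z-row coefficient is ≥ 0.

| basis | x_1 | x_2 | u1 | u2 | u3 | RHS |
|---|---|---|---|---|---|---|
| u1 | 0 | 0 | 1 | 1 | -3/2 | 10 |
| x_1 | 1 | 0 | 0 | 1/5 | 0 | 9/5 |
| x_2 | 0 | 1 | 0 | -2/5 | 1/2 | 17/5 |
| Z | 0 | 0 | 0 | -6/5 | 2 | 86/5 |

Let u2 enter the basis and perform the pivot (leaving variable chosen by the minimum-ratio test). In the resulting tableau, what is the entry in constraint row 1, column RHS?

Ratio test on column u2 — row 1: 10/1 = 10; row 2: (9/5)/(1/5) = 9; row 3: entry -2/5 ≤ 0. Minimum is 9 at row 2 (x_1 leaves); pivot element 1/5.
Divide row 2 by 1/5; eliminate column u2 from the other rows.
Row 1 update in column RHS: 10 − 1·9 = 1.

1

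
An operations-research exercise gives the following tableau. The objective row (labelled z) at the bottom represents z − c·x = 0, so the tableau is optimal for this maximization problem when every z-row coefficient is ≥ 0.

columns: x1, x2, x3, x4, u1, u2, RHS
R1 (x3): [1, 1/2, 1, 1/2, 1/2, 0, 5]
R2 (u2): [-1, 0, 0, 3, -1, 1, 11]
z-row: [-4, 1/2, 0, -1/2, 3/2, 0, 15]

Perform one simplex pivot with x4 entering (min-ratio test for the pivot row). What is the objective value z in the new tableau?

Ratio test on column x4 — row 1: 5/(1/2) = 10; row 2: 11/3 = 11/3. Minimum is 11/3 at row 2 (u2 leaves); pivot element 3.
Pivot on row 2; the z-row RHS becomes 15 − (-1/2)·(11/3) = 101/6.

101/6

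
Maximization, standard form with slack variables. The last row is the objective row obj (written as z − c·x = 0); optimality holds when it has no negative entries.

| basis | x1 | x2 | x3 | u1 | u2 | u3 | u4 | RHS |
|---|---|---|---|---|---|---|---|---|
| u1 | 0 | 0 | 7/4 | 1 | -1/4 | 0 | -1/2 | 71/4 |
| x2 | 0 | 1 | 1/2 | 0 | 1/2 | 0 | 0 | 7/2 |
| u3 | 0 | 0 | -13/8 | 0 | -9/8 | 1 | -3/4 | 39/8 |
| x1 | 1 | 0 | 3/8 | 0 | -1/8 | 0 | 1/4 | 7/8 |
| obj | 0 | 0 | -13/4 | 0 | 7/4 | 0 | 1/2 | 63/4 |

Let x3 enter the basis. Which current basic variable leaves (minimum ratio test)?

Column x3 entries and ratios — u1: (71/4)/(7/4) = 71/7; x2: (7/2)/(1/2) = 7; u3: -13/8 ≤ 0, skip; x1: (7/8)/(3/8) = 7/3.
Smallest ratio is 7/3 in the row of x1, so x1 leaves.

x1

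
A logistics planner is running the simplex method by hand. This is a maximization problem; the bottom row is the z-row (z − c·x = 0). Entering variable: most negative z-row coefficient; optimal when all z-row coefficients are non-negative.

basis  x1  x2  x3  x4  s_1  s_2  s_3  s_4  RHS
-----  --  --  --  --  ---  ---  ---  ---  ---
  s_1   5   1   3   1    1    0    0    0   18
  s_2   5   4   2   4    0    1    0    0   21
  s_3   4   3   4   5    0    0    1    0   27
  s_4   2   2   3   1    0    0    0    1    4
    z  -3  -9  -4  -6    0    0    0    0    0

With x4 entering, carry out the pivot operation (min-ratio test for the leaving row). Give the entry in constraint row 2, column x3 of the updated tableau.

-10

Ratio test on column x4 — row 1: 18/1 = 18; row 2: 21/4 = 21/4; row 3: 27/5 = 27/5; row 4: 4/1 = 4. Minimum is 4 at row 4 (s_4 leaves); pivot element 1.
Divide row 4 by 1; eliminate column x4 from the other rows.
Row 2 update in column x3: 2 − 4·3 = -10.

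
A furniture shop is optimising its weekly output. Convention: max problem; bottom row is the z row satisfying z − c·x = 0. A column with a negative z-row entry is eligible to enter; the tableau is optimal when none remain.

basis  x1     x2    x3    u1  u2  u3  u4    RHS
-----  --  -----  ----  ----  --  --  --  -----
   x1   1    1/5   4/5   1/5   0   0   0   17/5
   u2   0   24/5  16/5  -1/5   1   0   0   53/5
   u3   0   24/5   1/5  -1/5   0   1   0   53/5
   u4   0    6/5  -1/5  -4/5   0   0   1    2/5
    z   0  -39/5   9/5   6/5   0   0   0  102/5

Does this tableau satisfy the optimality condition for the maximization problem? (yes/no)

no

The z-row has a negative entry -39/5 in column x2, so it is not optimal.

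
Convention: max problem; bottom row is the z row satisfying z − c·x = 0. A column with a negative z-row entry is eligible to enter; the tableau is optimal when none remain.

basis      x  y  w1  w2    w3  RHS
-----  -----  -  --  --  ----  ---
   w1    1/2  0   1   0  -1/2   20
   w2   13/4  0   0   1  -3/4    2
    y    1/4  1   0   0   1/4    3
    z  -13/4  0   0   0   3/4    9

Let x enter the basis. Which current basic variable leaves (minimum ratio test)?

w2

Column x entries and ratios — w1: 20/(1/2) = 40; w2: 2/(13/4) = 8/13; y: 3/(1/4) = 12.
Smallest ratio is 8/13 in the row of w2, so w2 leaves.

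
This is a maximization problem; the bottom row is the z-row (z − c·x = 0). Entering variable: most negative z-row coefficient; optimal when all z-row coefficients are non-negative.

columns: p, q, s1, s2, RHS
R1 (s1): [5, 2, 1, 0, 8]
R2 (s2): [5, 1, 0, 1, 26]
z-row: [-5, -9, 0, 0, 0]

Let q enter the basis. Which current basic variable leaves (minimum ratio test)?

s1

Column q entries and ratios — s1: 8/2 = 4; s2: 26/1 = 26.
Smallest ratio is 4 in the row of s1, so s1 leaves.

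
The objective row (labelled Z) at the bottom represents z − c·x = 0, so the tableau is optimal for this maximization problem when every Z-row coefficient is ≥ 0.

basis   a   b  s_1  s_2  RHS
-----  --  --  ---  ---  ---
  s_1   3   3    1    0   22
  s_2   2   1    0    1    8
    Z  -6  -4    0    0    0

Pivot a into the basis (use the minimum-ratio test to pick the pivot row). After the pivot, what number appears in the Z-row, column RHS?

24

Ratio test on column a — row 1: 22/3 = 22/3; row 2: 8/2 = 4. Minimum is 4 at row 2 (s_2 leaves); pivot element 2.
Divide row 2 by 2; eliminate column a from the other rows.
Z-row update in column RHS: 0 − (-6)·4 = 24.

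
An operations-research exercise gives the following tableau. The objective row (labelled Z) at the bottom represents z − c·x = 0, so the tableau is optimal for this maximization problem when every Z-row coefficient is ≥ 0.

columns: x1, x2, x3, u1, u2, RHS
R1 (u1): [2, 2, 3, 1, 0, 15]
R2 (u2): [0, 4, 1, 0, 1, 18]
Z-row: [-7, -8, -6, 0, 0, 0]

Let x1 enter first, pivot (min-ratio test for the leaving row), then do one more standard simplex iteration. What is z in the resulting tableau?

57

Ratio test on column x1 — row 1: 15/2 = 15/2; row 2: entry 0 ≤ 0. Minimum is 15/2 at row 1 (u1 leaves); pivot element 2.
Pivot on row 1; the Z-row RHS becomes 0 − (-7)·(15/2) = 105/2.
Next entering variable (most negative Z-row entry -1): x2.
Ratio test on column x2 — row 1: (15/2)/1 = 15/2; row 2: 18/4 = 9/2. Minimum is 9/2 at row 2 (u2 leaves); pivot element 4.
After the second pivot the Z-row RHS is 105/2 − (-1)·(9/2) = 57.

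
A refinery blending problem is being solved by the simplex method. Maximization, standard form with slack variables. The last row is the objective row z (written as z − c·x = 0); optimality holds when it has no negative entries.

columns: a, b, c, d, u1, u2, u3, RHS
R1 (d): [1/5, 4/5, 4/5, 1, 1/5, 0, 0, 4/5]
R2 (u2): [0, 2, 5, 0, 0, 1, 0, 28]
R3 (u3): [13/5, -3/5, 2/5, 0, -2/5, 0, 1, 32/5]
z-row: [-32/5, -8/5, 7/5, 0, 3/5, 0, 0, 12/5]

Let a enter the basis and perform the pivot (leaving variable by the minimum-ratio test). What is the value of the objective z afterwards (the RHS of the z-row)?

236/13

Ratio test on column a — row 1: (4/5)/(1/5) = 4; row 2: entry 0 ≤ 0; row 3: (32/5)/(13/5) = 32/13. Minimum is 32/13 at row 3 (u3 leaves); pivot element 13/5.
Pivot on row 3; the z-row RHS becomes 12/5 − (-32/5)·(32/13) = 236/13.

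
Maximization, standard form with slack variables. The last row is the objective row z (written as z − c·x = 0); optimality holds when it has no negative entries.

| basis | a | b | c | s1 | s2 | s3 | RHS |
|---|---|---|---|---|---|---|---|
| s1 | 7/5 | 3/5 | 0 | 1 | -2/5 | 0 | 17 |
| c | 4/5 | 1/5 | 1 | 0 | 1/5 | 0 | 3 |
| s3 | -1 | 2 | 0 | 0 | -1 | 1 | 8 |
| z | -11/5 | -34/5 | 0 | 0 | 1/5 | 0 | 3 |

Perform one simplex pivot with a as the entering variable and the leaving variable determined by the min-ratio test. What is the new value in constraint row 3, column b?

Ratio test on column a — row 1: 17/(7/5) = 85/7; row 2: 3/(4/5) = 15/4; row 3: entry -1 ≤ 0. Minimum is 15/4 at row 2 (c leaves); pivot element 4/5.
Divide row 2 by 4/5; eliminate column a from the other rows.
Row 3 update in column b: 2 − (-1)·(1/4) = 9/4.

9/4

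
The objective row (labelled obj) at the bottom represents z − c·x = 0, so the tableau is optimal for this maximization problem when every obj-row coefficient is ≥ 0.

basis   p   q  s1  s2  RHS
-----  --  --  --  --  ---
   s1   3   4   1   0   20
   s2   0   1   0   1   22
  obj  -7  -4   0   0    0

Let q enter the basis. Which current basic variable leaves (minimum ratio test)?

Column q entries and ratios — s1: 20/4 = 5; s2: 22/1 = 22.
Smallest ratio is 5 in the row of s1, so s1 leaves.

s1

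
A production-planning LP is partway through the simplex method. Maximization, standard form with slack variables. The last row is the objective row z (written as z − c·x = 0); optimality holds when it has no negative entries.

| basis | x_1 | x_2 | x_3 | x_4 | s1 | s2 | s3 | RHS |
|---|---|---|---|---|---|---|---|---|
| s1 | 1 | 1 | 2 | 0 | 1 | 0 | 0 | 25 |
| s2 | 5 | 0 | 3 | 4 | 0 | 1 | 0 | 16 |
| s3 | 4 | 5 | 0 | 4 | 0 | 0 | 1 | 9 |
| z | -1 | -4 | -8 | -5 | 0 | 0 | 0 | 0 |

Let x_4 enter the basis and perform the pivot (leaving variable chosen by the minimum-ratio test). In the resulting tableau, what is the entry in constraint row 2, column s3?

-1

Ratio test on column x_4 — row 1: entry 0 ≤ 0; row 2: 16/4 = 4; row 3: 9/4 = 9/4. Minimum is 9/4 at row 3 (s3 leaves); pivot element 4.
Divide row 3 by 4; eliminate column x_4 from the other rows.
Row 2 update in column s3: 0 − 4·(1/4) = -1.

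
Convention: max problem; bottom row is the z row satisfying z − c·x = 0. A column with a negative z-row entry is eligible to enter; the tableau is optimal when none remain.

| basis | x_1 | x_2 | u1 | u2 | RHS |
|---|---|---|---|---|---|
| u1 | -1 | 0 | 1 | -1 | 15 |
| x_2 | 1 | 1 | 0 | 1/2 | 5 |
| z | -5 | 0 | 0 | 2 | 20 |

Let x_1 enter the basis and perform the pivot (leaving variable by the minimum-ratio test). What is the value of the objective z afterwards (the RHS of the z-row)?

Ratio test on column x_1 — row 1: entry -1 ≤ 0; row 2: 5/1 = 5. Minimum is 5 at row 2 (x_2 leaves); pivot element 1.
Pivot on row 2; the z-row RHS becomes 20 − (-5)·5 = 45.

45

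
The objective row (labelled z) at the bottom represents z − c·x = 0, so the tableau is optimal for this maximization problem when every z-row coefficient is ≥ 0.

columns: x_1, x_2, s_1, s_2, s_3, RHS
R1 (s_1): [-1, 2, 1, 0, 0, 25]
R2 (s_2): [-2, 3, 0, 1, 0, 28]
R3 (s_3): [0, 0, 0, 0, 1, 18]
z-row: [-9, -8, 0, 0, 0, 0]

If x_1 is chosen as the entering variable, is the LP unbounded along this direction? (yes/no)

Every constraint-row entry in column x_1 is ≤ 0, so increasing x_1 is unbounded.

yes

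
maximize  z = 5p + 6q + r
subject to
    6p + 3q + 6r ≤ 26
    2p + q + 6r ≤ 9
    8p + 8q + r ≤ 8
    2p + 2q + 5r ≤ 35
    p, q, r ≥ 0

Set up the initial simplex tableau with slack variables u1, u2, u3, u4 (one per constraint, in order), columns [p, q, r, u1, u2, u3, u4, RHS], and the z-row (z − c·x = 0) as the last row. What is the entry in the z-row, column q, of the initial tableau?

-6

The z-row carries the negated objective coefficients: the q entry is -6.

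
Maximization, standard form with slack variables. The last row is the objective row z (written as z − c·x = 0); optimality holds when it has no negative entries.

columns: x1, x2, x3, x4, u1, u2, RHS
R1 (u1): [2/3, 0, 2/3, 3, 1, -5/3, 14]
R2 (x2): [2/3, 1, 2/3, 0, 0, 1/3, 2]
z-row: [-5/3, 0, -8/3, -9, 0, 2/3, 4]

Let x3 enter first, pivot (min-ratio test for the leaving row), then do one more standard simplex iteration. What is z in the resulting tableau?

Ratio test on column x3 — row 1: 14/(2/3) = 21; row 2: 2/(2/3) = 3. Minimum is 3 at row 2 (x2 leaves); pivot element 2/3.
Pivot on row 2; the z-row RHS becomes 4 − (-8/3)·3 = 12.
Next entering variable (most negative z-row entry -9): x4.
Ratio test on column x4 — row 1: 12/3 = 4; row 2: entry 0 ≤ 0. Minimum is 4 at row 1 (u1 leaves); pivot element 3.
After the second pivot the z-row RHS is 12 − (-9)·4 = 48.

48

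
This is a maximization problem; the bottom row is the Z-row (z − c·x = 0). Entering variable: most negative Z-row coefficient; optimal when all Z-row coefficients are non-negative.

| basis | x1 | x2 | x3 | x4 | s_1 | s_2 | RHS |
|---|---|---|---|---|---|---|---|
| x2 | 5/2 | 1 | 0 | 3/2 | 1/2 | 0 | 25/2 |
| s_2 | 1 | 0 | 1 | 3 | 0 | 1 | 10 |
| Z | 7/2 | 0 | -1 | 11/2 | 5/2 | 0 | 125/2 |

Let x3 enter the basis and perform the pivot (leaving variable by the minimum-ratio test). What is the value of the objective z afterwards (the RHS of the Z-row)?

145/2

Ratio test on column x3 — row 1: entry 0 ≤ 0; row 2: 10/1 = 10. Minimum is 10 at row 2 (s_2 leaves); pivot element 1.
Pivot on row 2; the Z-row RHS becomes 125/2 − (-1)·10 = 145/2.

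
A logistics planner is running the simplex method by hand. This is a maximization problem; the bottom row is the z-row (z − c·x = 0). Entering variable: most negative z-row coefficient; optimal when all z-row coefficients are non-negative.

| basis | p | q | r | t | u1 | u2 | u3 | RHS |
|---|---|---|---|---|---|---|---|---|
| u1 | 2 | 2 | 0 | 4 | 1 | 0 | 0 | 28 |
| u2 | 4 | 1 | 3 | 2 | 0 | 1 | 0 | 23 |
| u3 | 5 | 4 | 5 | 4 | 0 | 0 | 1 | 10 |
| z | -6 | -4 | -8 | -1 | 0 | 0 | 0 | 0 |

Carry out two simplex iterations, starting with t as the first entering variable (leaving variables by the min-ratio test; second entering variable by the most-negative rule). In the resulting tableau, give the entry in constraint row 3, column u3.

1/5

Ratio test on column t — row 1: 28/4 = 7; row 2: 23/2 = 23/2; row 3: 10/4 = 5/2. Minimum is 5/2 at row 3 (u3 leaves); pivot element 4.
Divide row 3 by 4; eliminate column t from the other rows.
Second iteration: most negative z-row entry is -27/4 in column r, so r enters.
Ratio test on column r — row 1: entry -5 ≤ 0; row 2: 18/(1/2) = 36; row 3: (5/2)/(5/4) = 2. Minimum is 2 at row 3 (t leaves); pivot element 5/4.
Divide row 3 by 5/4; eliminate column r from the other rows.
After both pivots, the entry at constraint row 3, column u3 is 1/5.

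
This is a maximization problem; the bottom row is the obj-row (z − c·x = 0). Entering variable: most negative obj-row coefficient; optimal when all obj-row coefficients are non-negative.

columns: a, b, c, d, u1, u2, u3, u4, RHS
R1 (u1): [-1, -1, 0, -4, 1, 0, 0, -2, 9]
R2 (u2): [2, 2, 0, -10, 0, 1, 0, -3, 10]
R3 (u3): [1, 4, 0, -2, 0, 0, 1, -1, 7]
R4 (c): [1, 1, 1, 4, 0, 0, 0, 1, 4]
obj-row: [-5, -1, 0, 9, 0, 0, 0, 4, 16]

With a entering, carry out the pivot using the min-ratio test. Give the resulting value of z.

36

Ratio test on column a — row 1: entry -1 ≤ 0; row 2: 10/2 = 5; row 3: 7/1 = 7; row 4: 4/1 = 4. Minimum is 4 at row 4 (c leaves); pivot element 1.
Pivot on row 4; the obj-row RHS becomes 16 − (-5)·4 = 36.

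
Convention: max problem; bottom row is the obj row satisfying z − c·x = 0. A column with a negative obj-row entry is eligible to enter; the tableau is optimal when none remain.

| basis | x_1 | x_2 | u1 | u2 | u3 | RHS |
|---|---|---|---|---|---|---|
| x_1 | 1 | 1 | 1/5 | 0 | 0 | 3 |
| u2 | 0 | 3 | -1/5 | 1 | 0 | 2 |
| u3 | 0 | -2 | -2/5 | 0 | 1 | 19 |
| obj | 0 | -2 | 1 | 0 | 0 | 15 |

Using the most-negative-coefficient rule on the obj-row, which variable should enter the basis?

Negative obj-row entries: x_2: -2.
The most negative is -2 in column x_2, so x_2 enters.

x_2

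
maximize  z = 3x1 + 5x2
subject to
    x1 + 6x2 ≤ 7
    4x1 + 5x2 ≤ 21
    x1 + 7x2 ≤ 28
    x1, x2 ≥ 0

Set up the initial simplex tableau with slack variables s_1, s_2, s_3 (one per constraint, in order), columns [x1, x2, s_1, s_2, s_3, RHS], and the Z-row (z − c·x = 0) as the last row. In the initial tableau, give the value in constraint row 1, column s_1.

1

Slack s_1 belongs to constraint 1; its column is the unit vector e_1, so the entry in row 1 is 1.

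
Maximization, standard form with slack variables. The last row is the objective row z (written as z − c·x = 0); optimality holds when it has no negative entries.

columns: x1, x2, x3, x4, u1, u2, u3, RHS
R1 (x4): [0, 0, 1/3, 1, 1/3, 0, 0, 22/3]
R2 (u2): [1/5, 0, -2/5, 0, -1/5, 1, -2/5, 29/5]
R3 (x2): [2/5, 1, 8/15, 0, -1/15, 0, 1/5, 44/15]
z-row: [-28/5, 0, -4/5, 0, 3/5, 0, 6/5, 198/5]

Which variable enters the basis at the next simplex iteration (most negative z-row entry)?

x1

Negative z-row entries: x1: -28/5, x3: -4/5.
The most negative is -28/5 in column x1, so x1 enters.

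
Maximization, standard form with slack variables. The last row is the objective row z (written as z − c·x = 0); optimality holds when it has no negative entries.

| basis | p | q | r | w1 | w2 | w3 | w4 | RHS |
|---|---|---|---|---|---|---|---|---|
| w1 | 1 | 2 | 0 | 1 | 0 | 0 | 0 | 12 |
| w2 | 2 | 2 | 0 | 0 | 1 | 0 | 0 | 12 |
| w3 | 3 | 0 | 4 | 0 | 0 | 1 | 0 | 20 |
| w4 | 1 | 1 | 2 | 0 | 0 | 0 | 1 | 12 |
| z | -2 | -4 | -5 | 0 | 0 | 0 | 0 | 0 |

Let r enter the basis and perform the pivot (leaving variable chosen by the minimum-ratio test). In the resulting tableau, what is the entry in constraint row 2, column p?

2

Ratio test on column r — row 1: entry 0 ≤ 0; row 2: entry 0 ≤ 0; row 3: 20/4 = 5; row 4: 12/2 = 6. Minimum is 5 at row 3 (w3 leaves); pivot element 4.
Divide row 3 by 4; eliminate column r from the other rows.
Row 2 update in column p: 2 − 0·(3/4) = 2.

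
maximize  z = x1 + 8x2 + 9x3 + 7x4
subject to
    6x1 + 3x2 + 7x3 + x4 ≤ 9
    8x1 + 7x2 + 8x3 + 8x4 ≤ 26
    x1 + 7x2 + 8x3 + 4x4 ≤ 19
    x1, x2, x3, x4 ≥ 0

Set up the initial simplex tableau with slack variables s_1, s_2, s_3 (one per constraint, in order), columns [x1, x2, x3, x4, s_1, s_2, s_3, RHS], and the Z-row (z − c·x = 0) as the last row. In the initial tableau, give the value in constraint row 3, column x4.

Constraint 3 has coefficient 4 on x4.

4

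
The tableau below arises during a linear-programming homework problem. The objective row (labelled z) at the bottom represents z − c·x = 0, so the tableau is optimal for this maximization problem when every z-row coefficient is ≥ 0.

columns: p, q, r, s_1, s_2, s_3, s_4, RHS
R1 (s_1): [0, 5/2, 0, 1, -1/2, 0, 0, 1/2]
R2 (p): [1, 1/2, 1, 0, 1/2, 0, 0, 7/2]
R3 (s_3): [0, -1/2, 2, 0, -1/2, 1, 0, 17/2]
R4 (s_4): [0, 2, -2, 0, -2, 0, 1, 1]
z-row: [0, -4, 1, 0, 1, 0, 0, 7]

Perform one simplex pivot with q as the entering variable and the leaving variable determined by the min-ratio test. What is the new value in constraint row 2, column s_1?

-1/5

Ratio test on column q — row 1: (1/2)/(5/2) = 1/5; row 2: (7/2)/(1/2) = 7; row 3: entry -1/2 ≤ 0; row 4: 1/2 = 1/2. Minimum is 1/5 at row 1 (s_1 leaves); pivot element 5/2.
Divide row 1 by 5/2; eliminate column q from the other rows.
Row 2 update in column s_1: 0 − (1/2)·(2/5) = -1/5.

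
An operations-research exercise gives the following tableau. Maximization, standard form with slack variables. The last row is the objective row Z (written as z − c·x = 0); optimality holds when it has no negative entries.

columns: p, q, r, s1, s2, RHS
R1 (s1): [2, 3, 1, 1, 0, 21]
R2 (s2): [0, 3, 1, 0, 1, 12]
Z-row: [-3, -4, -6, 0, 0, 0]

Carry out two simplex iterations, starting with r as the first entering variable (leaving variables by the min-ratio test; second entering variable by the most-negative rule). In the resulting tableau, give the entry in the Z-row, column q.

Ratio test on column r — row 1: 21/1 = 21; row 2: 12/1 = 12. Minimum is 12 at row 2 (s2 leaves); pivot element 1.
Divide row 2 by 1; eliminate column r from the other rows.
Second iteration: most negative Z-row entry is -3 in column p, so p enters.
Ratio test on column p — row 1: 9/2 = 9/2; row 2: entry 0 ≤ 0. Minimum is 9/2 at row 1 (s1 leaves); pivot element 2.
Divide row 1 by 2; eliminate column p from the other rows.
After both pivots, the entry at the Z-row, column q is 14.

14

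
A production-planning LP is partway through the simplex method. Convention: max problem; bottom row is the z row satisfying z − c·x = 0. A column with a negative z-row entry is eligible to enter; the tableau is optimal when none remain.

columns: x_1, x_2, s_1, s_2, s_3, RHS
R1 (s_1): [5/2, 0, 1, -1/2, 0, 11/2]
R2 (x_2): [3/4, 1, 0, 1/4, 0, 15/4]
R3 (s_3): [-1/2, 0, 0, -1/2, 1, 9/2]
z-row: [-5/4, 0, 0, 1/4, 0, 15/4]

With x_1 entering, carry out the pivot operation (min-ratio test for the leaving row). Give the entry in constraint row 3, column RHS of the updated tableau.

28/5

Ratio test on column x_1 — row 1: (11/2)/(5/2) = 11/5; row 2: (15/4)/(3/4) = 5; row 3: entry -1/2 ≤ 0. Minimum is 11/5 at row 1 (s_1 leaves); pivot element 5/2.
Divide row 1 by 5/2; eliminate column x_1 from the other rows.
Row 3 update in column RHS: 9/2 − (-1/2)·(11/5) = 28/5.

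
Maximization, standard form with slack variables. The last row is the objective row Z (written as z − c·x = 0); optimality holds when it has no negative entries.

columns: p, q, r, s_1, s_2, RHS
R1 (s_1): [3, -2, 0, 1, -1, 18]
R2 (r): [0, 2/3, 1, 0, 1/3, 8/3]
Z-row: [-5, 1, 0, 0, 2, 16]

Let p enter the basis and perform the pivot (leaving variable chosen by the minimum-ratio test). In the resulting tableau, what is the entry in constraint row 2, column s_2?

Ratio test on column p — row 1: 18/3 = 6; row 2: entry 0 ≤ 0. Minimum is 6 at row 1 (s_1 leaves); pivot element 3.
Divide row 1 by 3; eliminate column p from the other rows.
Row 2 update in column s_2: 1/3 − 0·(-1/3) = 1/3.

1/3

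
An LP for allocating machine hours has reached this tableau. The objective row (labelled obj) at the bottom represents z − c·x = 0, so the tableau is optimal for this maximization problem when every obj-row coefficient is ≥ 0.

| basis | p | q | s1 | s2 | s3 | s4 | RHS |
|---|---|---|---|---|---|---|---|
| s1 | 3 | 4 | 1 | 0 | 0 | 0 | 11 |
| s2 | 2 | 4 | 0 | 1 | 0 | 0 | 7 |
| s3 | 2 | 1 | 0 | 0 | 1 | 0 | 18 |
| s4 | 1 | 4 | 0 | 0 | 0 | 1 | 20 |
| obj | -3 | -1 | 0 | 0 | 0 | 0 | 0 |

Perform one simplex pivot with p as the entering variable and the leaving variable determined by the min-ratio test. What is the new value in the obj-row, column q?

Ratio test on column p — row 1: 11/3 = 11/3; row 2: 7/2 = 7/2; row 3: 18/2 = 9; row 4: 20/1 = 20. Minimum is 7/2 at row 2 (s2 leaves); pivot element 2.
Divide row 2 by 2; eliminate column p from the other rows.
obj-row update in column q: -1 − (-3)·2 = 5.

5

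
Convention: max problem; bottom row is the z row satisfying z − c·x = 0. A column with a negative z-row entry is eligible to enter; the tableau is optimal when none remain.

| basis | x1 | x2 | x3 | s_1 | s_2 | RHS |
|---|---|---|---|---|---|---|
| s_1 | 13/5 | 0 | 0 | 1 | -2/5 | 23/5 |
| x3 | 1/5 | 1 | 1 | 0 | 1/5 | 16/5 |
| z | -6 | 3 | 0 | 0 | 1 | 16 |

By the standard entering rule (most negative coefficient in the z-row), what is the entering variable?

Negative z-row entries: x1: -6.
The most negative is -6 in column x1, so x1 enters.

x1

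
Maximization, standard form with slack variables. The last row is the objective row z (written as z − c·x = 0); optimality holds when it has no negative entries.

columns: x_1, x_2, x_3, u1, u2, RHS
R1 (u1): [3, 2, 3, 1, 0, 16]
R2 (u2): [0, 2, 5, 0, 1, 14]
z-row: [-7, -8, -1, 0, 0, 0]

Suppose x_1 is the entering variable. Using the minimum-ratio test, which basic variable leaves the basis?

u1

Column x_1 entries and ratios — u1: 16/3 = 16/3; u2: 0 ≤ 0, skip.
Smallest ratio is 16/3 in the row of u1, so u1 leaves.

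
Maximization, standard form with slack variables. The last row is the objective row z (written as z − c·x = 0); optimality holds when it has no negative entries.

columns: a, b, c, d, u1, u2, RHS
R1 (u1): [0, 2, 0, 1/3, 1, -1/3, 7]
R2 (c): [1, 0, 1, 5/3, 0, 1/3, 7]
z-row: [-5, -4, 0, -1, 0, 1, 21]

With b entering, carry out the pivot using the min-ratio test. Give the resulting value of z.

Ratio test on column b — row 1: 7/2 = 7/2; row 2: entry 0 ≤ 0. Minimum is 7/2 at row 1 (u1 leaves); pivot element 2.
Pivot on row 1; the z-row RHS becomes 21 − (-4)·(7/2) = 35.

35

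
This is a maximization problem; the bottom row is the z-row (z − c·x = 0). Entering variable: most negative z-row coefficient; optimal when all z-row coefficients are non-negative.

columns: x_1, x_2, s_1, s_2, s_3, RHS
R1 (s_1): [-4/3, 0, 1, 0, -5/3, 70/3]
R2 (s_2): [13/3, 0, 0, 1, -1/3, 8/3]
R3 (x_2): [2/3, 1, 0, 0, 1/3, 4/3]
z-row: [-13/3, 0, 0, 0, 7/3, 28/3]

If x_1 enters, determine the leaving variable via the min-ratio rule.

s_2

Column x_1 entries and ratios — s_1: -4/3 ≤ 0, skip; s_2: (8/3)/(13/3) = 8/13; x_2: (4/3)/(2/3) = 2.
Smallest ratio is 8/13 in the row of s_2, so s_2 leaves.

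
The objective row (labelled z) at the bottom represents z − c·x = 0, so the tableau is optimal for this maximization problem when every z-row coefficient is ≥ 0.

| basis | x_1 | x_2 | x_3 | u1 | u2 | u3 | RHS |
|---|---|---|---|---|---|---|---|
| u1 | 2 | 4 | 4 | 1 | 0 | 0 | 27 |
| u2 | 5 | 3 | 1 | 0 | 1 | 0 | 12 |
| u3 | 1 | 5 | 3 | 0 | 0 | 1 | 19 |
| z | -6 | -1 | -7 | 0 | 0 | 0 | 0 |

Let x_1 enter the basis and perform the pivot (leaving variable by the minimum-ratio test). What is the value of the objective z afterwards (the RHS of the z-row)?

Ratio test on column x_1 — row 1: 27/2 = 27/2; row 2: 12/5 = 12/5; row 3: 19/1 = 19. Minimum is 12/5 at row 2 (u2 leaves); pivot element 5.
Pivot on row 2; the z-row RHS becomes 0 − (-6)·(12/5) = 72/5.

72/5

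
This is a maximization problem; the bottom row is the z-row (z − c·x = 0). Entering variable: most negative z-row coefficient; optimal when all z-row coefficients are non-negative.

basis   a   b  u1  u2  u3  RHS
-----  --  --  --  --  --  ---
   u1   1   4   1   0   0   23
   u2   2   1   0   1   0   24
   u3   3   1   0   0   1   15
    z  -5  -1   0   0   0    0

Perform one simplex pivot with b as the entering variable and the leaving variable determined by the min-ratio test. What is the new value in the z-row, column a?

Ratio test on column b — row 1: 23/4 = 23/4; row 2: 24/1 = 24; row 3: 15/1 = 15. Minimum is 23/4 at row 1 (u1 leaves); pivot element 4.
Divide row 1 by 4; eliminate column b from the other rows.
z-row update in column a: -5 − (-1)·(1/4) = -19/4.

-19/4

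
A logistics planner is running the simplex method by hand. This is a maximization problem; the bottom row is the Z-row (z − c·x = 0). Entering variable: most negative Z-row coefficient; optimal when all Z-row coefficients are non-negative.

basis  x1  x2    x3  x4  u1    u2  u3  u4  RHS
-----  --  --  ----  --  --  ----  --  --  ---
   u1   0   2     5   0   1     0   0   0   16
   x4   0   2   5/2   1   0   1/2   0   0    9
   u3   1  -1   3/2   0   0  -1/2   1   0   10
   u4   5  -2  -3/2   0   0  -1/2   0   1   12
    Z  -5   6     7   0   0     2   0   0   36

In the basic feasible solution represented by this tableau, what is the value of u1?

u1 is basic (row 1); its value is the RHS of that row, 16.

16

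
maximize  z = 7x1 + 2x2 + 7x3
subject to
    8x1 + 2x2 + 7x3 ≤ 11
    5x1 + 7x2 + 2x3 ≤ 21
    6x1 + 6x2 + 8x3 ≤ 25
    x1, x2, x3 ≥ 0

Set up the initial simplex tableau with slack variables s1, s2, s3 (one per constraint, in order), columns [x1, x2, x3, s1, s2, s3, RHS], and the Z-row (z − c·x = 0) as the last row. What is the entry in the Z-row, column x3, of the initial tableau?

-7

The Z-row carries the negated objective coefficients: the x3 entry is -7.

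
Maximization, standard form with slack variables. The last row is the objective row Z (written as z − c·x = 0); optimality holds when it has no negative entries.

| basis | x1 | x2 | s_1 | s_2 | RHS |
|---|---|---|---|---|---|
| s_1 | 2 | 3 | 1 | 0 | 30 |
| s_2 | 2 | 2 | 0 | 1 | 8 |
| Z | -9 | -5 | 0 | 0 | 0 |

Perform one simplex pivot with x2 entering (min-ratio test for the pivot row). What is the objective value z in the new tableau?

Ratio test on column x2 — row 1: 30/3 = 10; row 2: 8/2 = 4. Minimum is 4 at row 2 (s_2 leaves); pivot element 2.
Pivot on row 2; the Z-row RHS becomes 0 − (-5)·4 = 20.

20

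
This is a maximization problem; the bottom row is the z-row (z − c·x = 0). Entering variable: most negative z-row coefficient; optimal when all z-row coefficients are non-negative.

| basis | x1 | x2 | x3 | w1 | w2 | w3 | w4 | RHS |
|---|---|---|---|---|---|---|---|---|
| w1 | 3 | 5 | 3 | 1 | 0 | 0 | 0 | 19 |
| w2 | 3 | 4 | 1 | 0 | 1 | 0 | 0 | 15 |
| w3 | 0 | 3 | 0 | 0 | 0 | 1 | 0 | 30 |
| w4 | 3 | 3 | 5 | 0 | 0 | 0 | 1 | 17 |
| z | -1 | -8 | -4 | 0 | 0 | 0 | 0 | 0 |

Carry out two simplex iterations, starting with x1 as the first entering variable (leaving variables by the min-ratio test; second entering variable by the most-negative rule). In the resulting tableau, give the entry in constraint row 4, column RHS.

23/4

Ratio test on column x1 — row 1: 19/3 = 19/3; row 2: 15/3 = 5; row 3: entry 0 ≤ 0; row 4: 17/3 = 17/3. Minimum is 5 at row 2 (w2 leaves); pivot element 3.
Divide row 2 by 3; eliminate column x1 from the other rows.
Second iteration: most negative z-row entry is -20/3 in column x2, so x2 enters.
Ratio test on column x2 — row 1: 4/1 = 4; row 2: 5/(4/3) = 15/4; row 3: 30/3 = 10; row 4: entry -1 ≤ 0. Minimum is 15/4 at row 2 (x1 leaves); pivot element 4/3.
Divide row 2 by 4/3; eliminate column x2 from the other rows.
After both pivots, the entry at constraint row 4, column RHS is 23/4.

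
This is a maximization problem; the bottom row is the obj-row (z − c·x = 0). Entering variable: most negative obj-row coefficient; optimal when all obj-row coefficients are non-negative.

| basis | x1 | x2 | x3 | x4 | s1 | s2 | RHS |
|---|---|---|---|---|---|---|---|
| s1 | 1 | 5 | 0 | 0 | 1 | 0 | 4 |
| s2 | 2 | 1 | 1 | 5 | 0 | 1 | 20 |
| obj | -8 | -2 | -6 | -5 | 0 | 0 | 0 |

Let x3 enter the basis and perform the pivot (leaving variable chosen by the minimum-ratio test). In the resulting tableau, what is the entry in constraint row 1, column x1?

1

Ratio test on column x3 — row 1: entry 0 ≤ 0; row 2: 20/1 = 20. Minimum is 20 at row 2 (s2 leaves); pivot element 1.
Divide row 2 by 1; eliminate column x3 from the other rows.
Row 1 update in column x1: 1 − 0·2 = 1.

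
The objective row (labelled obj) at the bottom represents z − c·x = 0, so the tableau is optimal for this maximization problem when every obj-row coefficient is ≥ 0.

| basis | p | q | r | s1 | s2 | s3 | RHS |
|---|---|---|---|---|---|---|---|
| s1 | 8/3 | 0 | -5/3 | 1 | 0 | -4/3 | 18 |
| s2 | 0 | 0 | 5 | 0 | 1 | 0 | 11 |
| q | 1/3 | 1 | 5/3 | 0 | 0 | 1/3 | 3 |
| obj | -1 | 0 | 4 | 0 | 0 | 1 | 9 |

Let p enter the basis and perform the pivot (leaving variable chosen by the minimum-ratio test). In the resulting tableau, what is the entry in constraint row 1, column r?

Ratio test on column p — row 1: 18/(8/3) = 27/4; row 2: entry 0 ≤ 0; row 3: 3/(1/3) = 9. Minimum is 27/4 at row 1 (s1 leaves); pivot element 8/3.
Divide row 1 by 8/3; eliminate column p from the other rows.
In the new row 1, the r entry is the old entry divided by the pivot: (-5/3)/(8/3) = -5/8.

-5/8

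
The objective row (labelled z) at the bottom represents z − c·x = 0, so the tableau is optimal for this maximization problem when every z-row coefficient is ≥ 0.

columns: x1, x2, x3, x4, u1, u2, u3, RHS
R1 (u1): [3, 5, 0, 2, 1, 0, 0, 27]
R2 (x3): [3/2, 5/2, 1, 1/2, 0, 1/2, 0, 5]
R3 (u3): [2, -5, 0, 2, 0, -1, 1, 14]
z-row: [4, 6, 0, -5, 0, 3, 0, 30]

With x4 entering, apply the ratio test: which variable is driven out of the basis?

Column x4 entries and ratios — u1: 27/2 = 27/2; x3: 5/(1/2) = 10; u3: 14/2 = 7.
Smallest ratio is 7 in the row of u3, so u3 leaves.

u3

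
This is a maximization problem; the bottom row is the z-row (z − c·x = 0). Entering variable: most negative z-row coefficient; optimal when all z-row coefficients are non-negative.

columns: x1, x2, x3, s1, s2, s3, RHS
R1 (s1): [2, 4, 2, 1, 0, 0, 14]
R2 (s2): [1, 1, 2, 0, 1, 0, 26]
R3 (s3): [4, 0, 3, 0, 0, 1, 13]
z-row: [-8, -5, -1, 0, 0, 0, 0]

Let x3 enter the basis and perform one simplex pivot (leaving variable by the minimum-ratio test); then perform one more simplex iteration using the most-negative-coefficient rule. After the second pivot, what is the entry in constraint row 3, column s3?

Ratio test on column x3 — row 1: 14/2 = 7; row 2: 26/2 = 13; row 3: 13/3 = 13/3. Minimum is 13/3 at row 3 (s3 leaves); pivot element 3.
Divide row 3 by 3; eliminate column x3 from the other rows.
Second iteration: most negative z-row entry is -20/3 in column x1, so x1 enters.
Ratio test on column x1 — row 1: entry -2/3 ≤ 0; row 2: entry -5/3 ≤ 0; row 3: (13/3)/(4/3) = 13/4. Minimum is 13/4 at row 3 (x3 leaves); pivot element 4/3.
Divide row 3 by 4/3; eliminate column x1 from the other rows.
After both pivots, the entry at constraint row 3, column s3 is 1/4.

1/4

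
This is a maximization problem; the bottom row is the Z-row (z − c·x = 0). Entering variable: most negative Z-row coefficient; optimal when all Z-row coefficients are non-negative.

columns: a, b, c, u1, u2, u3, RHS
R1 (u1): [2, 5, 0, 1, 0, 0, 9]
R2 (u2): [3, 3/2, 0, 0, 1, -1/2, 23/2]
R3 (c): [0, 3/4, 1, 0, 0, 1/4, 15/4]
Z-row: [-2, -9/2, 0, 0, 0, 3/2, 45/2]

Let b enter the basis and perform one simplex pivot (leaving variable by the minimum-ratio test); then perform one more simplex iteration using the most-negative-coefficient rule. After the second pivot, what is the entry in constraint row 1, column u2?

-1/6

Ratio test on column b — row 1: 9/5 = 9/5; row 2: (23/2)/(3/2) = 23/3; row 3: (15/4)/(3/4) = 5. Minimum is 9/5 at row 1 (u1 leaves); pivot element 5.
Divide row 1 by 5; eliminate column b from the other rows.
Second iteration: most negative Z-row entry is -1/5 in column a, so a enters.
Ratio test on column a — row 1: (9/5)/(2/5) = 9/2; row 2: (44/5)/(12/5) = 11/3; row 3: entry -3/10 ≤ 0. Minimum is 11/3 at row 2 (u2 leaves); pivot element 12/5.
Divide row 2 by 12/5; eliminate column a from the other rows.
After both pivots, the entry at constraint row 1, column u2 is -1/6.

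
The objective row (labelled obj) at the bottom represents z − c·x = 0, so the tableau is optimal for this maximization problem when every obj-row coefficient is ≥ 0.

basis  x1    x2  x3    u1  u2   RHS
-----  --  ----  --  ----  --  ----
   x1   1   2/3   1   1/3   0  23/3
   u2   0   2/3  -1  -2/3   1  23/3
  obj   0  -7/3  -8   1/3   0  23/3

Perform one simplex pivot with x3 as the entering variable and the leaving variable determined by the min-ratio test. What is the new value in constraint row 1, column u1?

Ratio test on column x3 — row 1: (23/3)/1 = 23/3; row 2: entry -1 ≤ 0. Minimum is 23/3 at row 1 (x1 leaves); pivot element 1.
Divide row 1 by 1; eliminate column x3 from the other rows.
In the new row 1, the u1 entry is the old entry divided by the pivot: (1/3)/1 = 1/3.

1/3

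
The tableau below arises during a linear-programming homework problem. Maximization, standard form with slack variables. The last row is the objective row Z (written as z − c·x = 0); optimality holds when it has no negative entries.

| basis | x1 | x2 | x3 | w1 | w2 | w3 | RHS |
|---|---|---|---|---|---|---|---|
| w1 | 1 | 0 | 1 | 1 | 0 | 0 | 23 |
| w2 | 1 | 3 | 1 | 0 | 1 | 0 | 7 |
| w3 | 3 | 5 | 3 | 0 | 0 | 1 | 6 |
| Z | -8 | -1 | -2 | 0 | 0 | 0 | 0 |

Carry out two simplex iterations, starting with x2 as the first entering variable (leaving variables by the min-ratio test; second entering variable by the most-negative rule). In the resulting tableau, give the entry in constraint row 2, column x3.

Ratio test on column x2 — row 1: entry 0 ≤ 0; row 2: 7/3 = 7/3; row 3: 6/5 = 6/5. Minimum is 6/5 at row 3 (w3 leaves); pivot element 5.
Divide row 3 by 5; eliminate column x2 from the other rows.
Second iteration: most negative Z-row entry is -37/5 in column x1, so x1 enters.
Ratio test on column x1 — row 1: 23/1 = 23; row 2: entry -4/5 ≤ 0; row 3: (6/5)/(3/5) = 2. Minimum is 2 at row 3 (x2 leaves); pivot element 3/5.
Divide row 3 by 3/5; eliminate column x1 from the other rows.
After both pivots, the entry at constraint row 2, column x3 is 0.

0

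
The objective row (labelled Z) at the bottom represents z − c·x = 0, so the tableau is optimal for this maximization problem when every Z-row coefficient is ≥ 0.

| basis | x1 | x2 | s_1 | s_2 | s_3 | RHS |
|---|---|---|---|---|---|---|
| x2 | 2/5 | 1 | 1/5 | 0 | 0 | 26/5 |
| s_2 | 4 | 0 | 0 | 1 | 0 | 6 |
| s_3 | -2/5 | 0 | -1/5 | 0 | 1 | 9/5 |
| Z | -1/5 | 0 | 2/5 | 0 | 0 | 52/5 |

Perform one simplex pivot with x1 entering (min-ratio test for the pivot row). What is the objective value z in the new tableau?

107/10

Ratio test on column x1 — row 1: (26/5)/(2/5) = 13; row 2: 6/4 = 3/2; row 3: entry -2/5 ≤ 0. Minimum is 3/2 at row 2 (s_2 leaves); pivot element 4.
Pivot on row 2; the Z-row RHS becomes 52/5 − (-1/5)·(3/2) = 107/10.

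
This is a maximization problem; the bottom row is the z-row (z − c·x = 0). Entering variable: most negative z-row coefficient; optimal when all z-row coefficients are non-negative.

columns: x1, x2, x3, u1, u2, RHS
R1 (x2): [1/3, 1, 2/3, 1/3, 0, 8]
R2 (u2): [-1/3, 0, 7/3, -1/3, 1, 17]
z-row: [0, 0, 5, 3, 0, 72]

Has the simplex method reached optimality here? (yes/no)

yes

Every z-row coefficient is ≥ 0, so the tableau is optimal.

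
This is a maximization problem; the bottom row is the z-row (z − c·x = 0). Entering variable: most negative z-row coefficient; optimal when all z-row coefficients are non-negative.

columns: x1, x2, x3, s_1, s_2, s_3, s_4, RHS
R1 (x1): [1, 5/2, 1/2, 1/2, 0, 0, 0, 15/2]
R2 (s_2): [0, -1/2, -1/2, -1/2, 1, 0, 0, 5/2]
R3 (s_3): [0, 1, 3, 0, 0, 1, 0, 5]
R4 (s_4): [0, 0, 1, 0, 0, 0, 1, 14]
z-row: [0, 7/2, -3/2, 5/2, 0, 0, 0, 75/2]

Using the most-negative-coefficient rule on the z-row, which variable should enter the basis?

Negative z-row entries: x3: -3/2.
The most negative is -3/2 in column x3, so x3 enters.

x3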